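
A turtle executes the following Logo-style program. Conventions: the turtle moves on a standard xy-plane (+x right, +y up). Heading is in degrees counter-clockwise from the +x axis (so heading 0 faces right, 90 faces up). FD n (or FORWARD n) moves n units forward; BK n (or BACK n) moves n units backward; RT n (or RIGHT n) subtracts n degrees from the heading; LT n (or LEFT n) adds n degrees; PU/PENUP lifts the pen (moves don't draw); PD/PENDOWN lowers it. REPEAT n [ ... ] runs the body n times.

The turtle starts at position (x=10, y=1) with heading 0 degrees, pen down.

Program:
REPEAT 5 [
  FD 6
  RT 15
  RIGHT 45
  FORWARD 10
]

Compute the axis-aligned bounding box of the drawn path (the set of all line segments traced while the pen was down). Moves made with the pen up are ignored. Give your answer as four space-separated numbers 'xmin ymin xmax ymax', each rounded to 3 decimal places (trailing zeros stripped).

Answer: -8 -26.713 24 1

Derivation:
Executing turtle program step by step:
Start: pos=(10,1), heading=0, pen down
REPEAT 5 [
  -- iteration 1/5 --
  FD 6: (10,1) -> (16,1) [heading=0, draw]
  RT 15: heading 0 -> 345
  RT 45: heading 345 -> 300
  FD 10: (16,1) -> (21,-7.66) [heading=300, draw]
  -- iteration 2/5 --
  FD 6: (21,-7.66) -> (24,-12.856) [heading=300, draw]
  RT 15: heading 300 -> 285
  RT 45: heading 285 -> 240
  FD 10: (24,-12.856) -> (19,-21.517) [heading=240, draw]
  -- iteration 3/5 --
  FD 6: (19,-21.517) -> (16,-26.713) [heading=240, draw]
  RT 15: heading 240 -> 225
  RT 45: heading 225 -> 180
  FD 10: (16,-26.713) -> (6,-26.713) [heading=180, draw]
  -- iteration 4/5 --
  FD 6: (6,-26.713) -> (0,-26.713) [heading=180, draw]
  RT 15: heading 180 -> 165
  RT 45: heading 165 -> 120
  FD 10: (0,-26.713) -> (-5,-18.053) [heading=120, draw]
  -- iteration 5/5 --
  FD 6: (-5,-18.053) -> (-8,-12.856) [heading=120, draw]
  RT 15: heading 120 -> 105
  RT 45: heading 105 -> 60
  FD 10: (-8,-12.856) -> (-3,-4.196) [heading=60, draw]
]
Final: pos=(-3,-4.196), heading=60, 10 segment(s) drawn

Segment endpoints: x in {-8, -5, -3, 0, 6, 10, 16, 19, 21, 24}, y in {-26.713, -21.517, -18.053, -12.856, -12.856, -7.66, -4.196, 1}
xmin=-8, ymin=-26.713, xmax=24, ymax=1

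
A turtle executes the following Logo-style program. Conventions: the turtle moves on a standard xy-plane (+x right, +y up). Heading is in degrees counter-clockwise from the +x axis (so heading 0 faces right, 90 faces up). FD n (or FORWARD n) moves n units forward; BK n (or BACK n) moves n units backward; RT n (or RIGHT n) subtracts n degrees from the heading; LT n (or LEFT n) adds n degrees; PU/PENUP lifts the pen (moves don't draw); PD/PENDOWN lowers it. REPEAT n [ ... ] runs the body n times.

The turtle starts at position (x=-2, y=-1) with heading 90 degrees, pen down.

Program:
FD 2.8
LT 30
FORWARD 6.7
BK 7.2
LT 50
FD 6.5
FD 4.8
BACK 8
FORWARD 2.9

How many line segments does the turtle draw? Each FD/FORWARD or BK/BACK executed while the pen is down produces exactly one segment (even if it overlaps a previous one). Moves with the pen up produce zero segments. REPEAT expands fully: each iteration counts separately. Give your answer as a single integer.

Answer: 7

Derivation:
Executing turtle program step by step:
Start: pos=(-2,-1), heading=90, pen down
FD 2.8: (-2,-1) -> (-2,1.8) [heading=90, draw]
LT 30: heading 90 -> 120
FD 6.7: (-2,1.8) -> (-5.35,7.602) [heading=120, draw]
BK 7.2: (-5.35,7.602) -> (-1.75,1.367) [heading=120, draw]
LT 50: heading 120 -> 170
FD 6.5: (-1.75,1.367) -> (-8.151,2.496) [heading=170, draw]
FD 4.8: (-8.151,2.496) -> (-12.878,3.329) [heading=170, draw]
BK 8: (-12.878,3.329) -> (-5,1.94) [heading=170, draw]
FD 2.9: (-5,1.94) -> (-7.856,2.444) [heading=170, draw]
Final: pos=(-7.856,2.444), heading=170, 7 segment(s) drawn
Segments drawn: 7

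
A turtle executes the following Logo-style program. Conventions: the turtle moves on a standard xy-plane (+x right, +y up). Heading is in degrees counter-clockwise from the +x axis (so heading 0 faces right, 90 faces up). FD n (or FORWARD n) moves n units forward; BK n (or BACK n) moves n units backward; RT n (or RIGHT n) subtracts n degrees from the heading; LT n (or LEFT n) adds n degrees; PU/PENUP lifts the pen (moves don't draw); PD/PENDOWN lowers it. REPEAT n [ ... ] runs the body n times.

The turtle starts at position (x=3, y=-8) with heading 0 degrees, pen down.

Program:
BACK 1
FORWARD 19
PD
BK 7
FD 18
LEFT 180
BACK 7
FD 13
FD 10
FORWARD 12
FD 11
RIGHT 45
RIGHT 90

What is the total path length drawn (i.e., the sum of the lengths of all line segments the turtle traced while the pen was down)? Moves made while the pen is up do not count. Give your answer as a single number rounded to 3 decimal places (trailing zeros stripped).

Executing turtle program step by step:
Start: pos=(3,-8), heading=0, pen down
BK 1: (3,-8) -> (2,-8) [heading=0, draw]
FD 19: (2,-8) -> (21,-8) [heading=0, draw]
PD: pen down
BK 7: (21,-8) -> (14,-8) [heading=0, draw]
FD 18: (14,-8) -> (32,-8) [heading=0, draw]
LT 180: heading 0 -> 180
BK 7: (32,-8) -> (39,-8) [heading=180, draw]
FD 13: (39,-8) -> (26,-8) [heading=180, draw]
FD 10: (26,-8) -> (16,-8) [heading=180, draw]
FD 12: (16,-8) -> (4,-8) [heading=180, draw]
FD 11: (4,-8) -> (-7,-8) [heading=180, draw]
RT 45: heading 180 -> 135
RT 90: heading 135 -> 45
Final: pos=(-7,-8), heading=45, 9 segment(s) drawn

Segment lengths:
  seg 1: (3,-8) -> (2,-8), length = 1
  seg 2: (2,-8) -> (21,-8), length = 19
  seg 3: (21,-8) -> (14,-8), length = 7
  seg 4: (14,-8) -> (32,-8), length = 18
  seg 5: (32,-8) -> (39,-8), length = 7
  seg 6: (39,-8) -> (26,-8), length = 13
  seg 7: (26,-8) -> (16,-8), length = 10
  seg 8: (16,-8) -> (4,-8), length = 12
  seg 9: (4,-8) -> (-7,-8), length = 11
Total = 98

Answer: 98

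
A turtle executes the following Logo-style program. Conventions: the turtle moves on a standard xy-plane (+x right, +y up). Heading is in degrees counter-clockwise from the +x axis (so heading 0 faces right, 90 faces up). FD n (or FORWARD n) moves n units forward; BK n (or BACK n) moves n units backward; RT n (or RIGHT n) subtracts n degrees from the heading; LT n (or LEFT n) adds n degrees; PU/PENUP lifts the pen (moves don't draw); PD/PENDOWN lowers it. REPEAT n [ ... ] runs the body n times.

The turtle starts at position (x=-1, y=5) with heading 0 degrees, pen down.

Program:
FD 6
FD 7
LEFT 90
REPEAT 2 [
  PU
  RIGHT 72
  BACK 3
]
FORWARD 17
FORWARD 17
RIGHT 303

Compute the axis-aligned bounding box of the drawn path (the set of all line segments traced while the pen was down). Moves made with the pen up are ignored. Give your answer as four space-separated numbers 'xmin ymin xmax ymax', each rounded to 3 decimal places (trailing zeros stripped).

Executing turtle program step by step:
Start: pos=(-1,5), heading=0, pen down
FD 6: (-1,5) -> (5,5) [heading=0, draw]
FD 7: (5,5) -> (12,5) [heading=0, draw]
LT 90: heading 0 -> 90
REPEAT 2 [
  -- iteration 1/2 --
  PU: pen up
  RT 72: heading 90 -> 18
  BK 3: (12,5) -> (9.147,4.073) [heading=18, move]
  -- iteration 2/2 --
  PU: pen up
  RT 72: heading 18 -> 306
  BK 3: (9.147,4.073) -> (7.383,6.5) [heading=306, move]
]
FD 17: (7.383,6.5) -> (17.376,-7.253) [heading=306, move]
FD 17: (17.376,-7.253) -> (27.368,-21.007) [heading=306, move]
RT 303: heading 306 -> 3
Final: pos=(27.368,-21.007), heading=3, 2 segment(s) drawn

Segment endpoints: x in {-1, 5, 12}, y in {5}
xmin=-1, ymin=5, xmax=12, ymax=5

Answer: -1 5 12 5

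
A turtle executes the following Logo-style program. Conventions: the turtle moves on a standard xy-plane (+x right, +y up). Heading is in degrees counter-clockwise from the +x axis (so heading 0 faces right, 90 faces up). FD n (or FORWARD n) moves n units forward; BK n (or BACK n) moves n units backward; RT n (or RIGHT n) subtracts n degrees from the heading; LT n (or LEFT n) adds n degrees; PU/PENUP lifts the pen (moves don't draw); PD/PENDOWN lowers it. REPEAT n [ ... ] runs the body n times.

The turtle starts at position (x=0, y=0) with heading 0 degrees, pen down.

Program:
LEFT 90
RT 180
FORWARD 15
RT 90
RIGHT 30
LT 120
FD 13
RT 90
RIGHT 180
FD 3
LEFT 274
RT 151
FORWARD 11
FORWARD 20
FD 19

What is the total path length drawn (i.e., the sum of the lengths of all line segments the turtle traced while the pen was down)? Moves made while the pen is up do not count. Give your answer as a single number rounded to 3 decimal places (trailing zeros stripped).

Answer: 81

Derivation:
Executing turtle program step by step:
Start: pos=(0,0), heading=0, pen down
LT 90: heading 0 -> 90
RT 180: heading 90 -> 270
FD 15: (0,0) -> (0,-15) [heading=270, draw]
RT 90: heading 270 -> 180
RT 30: heading 180 -> 150
LT 120: heading 150 -> 270
FD 13: (0,-15) -> (0,-28) [heading=270, draw]
RT 90: heading 270 -> 180
RT 180: heading 180 -> 0
FD 3: (0,-28) -> (3,-28) [heading=0, draw]
LT 274: heading 0 -> 274
RT 151: heading 274 -> 123
FD 11: (3,-28) -> (-2.991,-18.775) [heading=123, draw]
FD 20: (-2.991,-18.775) -> (-13.884,-2.001) [heading=123, draw]
FD 19: (-13.884,-2.001) -> (-24.232,13.934) [heading=123, draw]
Final: pos=(-24.232,13.934), heading=123, 6 segment(s) drawn

Segment lengths:
  seg 1: (0,0) -> (0,-15), length = 15
  seg 2: (0,-15) -> (0,-28), length = 13
  seg 3: (0,-28) -> (3,-28), length = 3
  seg 4: (3,-28) -> (-2.991,-18.775), length = 11
  seg 5: (-2.991,-18.775) -> (-13.884,-2.001), length = 20
  seg 6: (-13.884,-2.001) -> (-24.232,13.934), length = 19
Total = 81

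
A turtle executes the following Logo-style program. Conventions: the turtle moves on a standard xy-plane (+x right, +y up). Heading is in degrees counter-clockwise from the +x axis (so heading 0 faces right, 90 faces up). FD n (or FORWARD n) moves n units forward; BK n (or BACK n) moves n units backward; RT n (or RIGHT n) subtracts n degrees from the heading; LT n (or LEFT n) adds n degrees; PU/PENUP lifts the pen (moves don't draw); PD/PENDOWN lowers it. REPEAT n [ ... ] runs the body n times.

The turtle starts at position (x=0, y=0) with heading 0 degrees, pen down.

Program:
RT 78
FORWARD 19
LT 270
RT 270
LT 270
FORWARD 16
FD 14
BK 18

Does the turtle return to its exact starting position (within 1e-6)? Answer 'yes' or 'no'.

Executing turtle program step by step:
Start: pos=(0,0), heading=0, pen down
RT 78: heading 0 -> 282
FD 19: (0,0) -> (3.95,-18.585) [heading=282, draw]
LT 270: heading 282 -> 192
RT 270: heading 192 -> 282
LT 270: heading 282 -> 192
FD 16: (3.95,-18.585) -> (-11.7,-21.911) [heading=192, draw]
FD 14: (-11.7,-21.911) -> (-25.394,-24.822) [heading=192, draw]
BK 18: (-25.394,-24.822) -> (-7.787,-21.08) [heading=192, draw]
Final: pos=(-7.787,-21.08), heading=192, 4 segment(s) drawn

Start position: (0, 0)
Final position: (-7.787, -21.08)
Distance = 22.472; >= 1e-6 -> NOT closed

Answer: no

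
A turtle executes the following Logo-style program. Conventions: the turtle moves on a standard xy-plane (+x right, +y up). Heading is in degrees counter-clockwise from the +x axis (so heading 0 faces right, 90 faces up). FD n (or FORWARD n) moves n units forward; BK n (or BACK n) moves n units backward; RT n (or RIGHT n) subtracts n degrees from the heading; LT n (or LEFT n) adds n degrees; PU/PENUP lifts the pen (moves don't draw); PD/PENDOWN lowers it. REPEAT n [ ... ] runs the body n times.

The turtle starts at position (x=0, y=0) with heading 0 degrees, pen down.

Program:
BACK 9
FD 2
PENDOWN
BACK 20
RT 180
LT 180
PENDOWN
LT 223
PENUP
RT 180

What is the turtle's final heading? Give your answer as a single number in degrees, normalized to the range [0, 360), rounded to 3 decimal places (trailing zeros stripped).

Executing turtle program step by step:
Start: pos=(0,0), heading=0, pen down
BK 9: (0,0) -> (-9,0) [heading=0, draw]
FD 2: (-9,0) -> (-7,0) [heading=0, draw]
PD: pen down
BK 20: (-7,0) -> (-27,0) [heading=0, draw]
RT 180: heading 0 -> 180
LT 180: heading 180 -> 0
PD: pen down
LT 223: heading 0 -> 223
PU: pen up
RT 180: heading 223 -> 43
Final: pos=(-27,0), heading=43, 3 segment(s) drawn

Answer: 43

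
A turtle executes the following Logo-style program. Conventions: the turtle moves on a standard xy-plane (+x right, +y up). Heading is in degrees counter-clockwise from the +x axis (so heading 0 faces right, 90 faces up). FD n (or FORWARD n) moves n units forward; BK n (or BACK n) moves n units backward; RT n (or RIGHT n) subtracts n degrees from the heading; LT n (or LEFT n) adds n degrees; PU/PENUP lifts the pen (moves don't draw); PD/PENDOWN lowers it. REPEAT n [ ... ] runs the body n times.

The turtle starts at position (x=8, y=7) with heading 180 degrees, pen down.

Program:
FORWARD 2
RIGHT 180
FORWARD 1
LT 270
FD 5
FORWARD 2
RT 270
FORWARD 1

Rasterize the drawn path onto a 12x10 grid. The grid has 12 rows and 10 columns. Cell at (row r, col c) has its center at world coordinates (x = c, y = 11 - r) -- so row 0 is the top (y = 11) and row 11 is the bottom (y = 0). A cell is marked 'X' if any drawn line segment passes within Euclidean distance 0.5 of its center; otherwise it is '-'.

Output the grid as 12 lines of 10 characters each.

Segment 0: (8,7) -> (6,7)
Segment 1: (6,7) -> (7,7)
Segment 2: (7,7) -> (7,2)
Segment 3: (7,2) -> (7,0)
Segment 4: (7,0) -> (8,0)

Answer: ----------
----------
----------
----------
------XXX-
-------X--
-------X--
-------X--
-------X--
-------X--
-------X--
-------XX-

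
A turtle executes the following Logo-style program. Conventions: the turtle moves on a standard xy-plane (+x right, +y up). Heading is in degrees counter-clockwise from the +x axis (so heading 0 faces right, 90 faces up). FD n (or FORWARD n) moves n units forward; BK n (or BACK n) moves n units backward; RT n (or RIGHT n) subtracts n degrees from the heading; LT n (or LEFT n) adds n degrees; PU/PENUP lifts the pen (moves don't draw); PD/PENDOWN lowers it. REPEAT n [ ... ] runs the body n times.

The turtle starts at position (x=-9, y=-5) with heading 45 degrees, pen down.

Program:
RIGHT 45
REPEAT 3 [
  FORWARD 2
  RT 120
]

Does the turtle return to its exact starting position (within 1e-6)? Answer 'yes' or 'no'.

Answer: yes

Derivation:
Executing turtle program step by step:
Start: pos=(-9,-5), heading=45, pen down
RT 45: heading 45 -> 0
REPEAT 3 [
  -- iteration 1/3 --
  FD 2: (-9,-5) -> (-7,-5) [heading=0, draw]
  RT 120: heading 0 -> 240
  -- iteration 2/3 --
  FD 2: (-7,-5) -> (-8,-6.732) [heading=240, draw]
  RT 120: heading 240 -> 120
  -- iteration 3/3 --
  FD 2: (-8,-6.732) -> (-9,-5) [heading=120, draw]
  RT 120: heading 120 -> 0
]
Final: pos=(-9,-5), heading=0, 3 segment(s) drawn

Start position: (-9, -5)
Final position: (-9, -5)
Distance = 0; < 1e-6 -> CLOSED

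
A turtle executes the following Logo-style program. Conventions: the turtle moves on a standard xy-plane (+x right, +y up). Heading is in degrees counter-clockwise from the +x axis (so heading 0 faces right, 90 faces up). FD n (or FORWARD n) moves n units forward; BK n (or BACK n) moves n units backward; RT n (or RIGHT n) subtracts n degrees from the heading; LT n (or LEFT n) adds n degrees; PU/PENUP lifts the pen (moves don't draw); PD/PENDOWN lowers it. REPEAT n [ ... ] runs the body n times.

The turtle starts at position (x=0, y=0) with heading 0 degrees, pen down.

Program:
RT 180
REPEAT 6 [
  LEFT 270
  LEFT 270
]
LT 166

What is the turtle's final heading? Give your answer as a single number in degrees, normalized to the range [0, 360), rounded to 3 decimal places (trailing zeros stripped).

Answer: 346

Derivation:
Executing turtle program step by step:
Start: pos=(0,0), heading=0, pen down
RT 180: heading 0 -> 180
REPEAT 6 [
  -- iteration 1/6 --
  LT 270: heading 180 -> 90
  LT 270: heading 90 -> 0
  -- iteration 2/6 --
  LT 270: heading 0 -> 270
  LT 270: heading 270 -> 180
  -- iteration 3/6 --
  LT 270: heading 180 -> 90
  LT 270: heading 90 -> 0
  -- iteration 4/6 --
  LT 270: heading 0 -> 270
  LT 270: heading 270 -> 180
  -- iteration 5/6 --
  LT 270: heading 180 -> 90
  LT 270: heading 90 -> 0
  -- iteration 6/6 --
  LT 270: heading 0 -> 270
  LT 270: heading 270 -> 180
]
LT 166: heading 180 -> 346
Final: pos=(0,0), heading=346, 0 segment(s) drawn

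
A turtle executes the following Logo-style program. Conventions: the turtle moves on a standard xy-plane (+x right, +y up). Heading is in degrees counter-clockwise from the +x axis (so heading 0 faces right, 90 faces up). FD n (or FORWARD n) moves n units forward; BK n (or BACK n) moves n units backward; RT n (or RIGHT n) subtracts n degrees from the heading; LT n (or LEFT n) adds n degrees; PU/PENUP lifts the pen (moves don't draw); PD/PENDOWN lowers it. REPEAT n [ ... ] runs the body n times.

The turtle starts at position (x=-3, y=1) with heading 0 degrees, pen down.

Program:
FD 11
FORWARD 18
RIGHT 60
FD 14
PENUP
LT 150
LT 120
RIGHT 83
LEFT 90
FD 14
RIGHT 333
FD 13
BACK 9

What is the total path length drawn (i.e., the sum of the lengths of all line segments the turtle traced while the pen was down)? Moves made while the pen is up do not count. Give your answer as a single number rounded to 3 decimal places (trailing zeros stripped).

Executing turtle program step by step:
Start: pos=(-3,1), heading=0, pen down
FD 11: (-3,1) -> (8,1) [heading=0, draw]
FD 18: (8,1) -> (26,1) [heading=0, draw]
RT 60: heading 0 -> 300
FD 14: (26,1) -> (33,-11.124) [heading=300, draw]
PU: pen up
LT 150: heading 300 -> 90
LT 120: heading 90 -> 210
RT 83: heading 210 -> 127
LT 90: heading 127 -> 217
FD 14: (33,-11.124) -> (21.819,-19.55) [heading=217, move]
RT 333: heading 217 -> 244
FD 13: (21.819,-19.55) -> (16.12,-31.234) [heading=244, move]
BK 9: (16.12,-31.234) -> (20.066,-23.145) [heading=244, move]
Final: pos=(20.066,-23.145), heading=244, 3 segment(s) drawn

Segment lengths:
  seg 1: (-3,1) -> (8,1), length = 11
  seg 2: (8,1) -> (26,1), length = 18
  seg 3: (26,1) -> (33,-11.124), length = 14
Total = 43

Answer: 43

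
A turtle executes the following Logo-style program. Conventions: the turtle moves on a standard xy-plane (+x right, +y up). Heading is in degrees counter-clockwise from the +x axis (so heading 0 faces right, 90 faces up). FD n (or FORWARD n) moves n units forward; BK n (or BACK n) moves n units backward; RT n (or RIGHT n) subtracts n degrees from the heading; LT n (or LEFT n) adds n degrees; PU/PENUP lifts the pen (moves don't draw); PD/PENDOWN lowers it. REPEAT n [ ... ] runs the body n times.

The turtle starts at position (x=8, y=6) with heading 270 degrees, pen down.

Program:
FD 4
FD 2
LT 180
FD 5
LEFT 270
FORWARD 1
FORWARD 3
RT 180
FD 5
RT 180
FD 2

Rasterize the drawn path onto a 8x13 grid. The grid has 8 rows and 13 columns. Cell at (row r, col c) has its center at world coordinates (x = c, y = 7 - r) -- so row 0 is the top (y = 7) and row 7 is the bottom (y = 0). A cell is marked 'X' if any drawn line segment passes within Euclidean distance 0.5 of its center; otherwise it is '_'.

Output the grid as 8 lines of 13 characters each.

Answer: _____________
________X____
_______XXXXXX
________X____
________X____
________X____
________X____
________X____

Derivation:
Segment 0: (8,6) -> (8,2)
Segment 1: (8,2) -> (8,0)
Segment 2: (8,0) -> (8,5)
Segment 3: (8,5) -> (9,5)
Segment 4: (9,5) -> (12,5)
Segment 5: (12,5) -> (7,5)
Segment 6: (7,5) -> (9,5)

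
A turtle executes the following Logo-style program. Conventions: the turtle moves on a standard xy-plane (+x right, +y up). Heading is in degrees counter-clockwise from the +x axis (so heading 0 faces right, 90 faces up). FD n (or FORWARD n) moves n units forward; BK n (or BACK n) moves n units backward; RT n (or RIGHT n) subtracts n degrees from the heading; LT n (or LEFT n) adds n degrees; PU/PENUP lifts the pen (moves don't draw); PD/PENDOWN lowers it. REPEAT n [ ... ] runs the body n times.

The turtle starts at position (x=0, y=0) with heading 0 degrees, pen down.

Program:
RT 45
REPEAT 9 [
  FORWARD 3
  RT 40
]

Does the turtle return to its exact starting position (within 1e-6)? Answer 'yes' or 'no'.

Answer: yes

Derivation:
Executing turtle program step by step:
Start: pos=(0,0), heading=0, pen down
RT 45: heading 0 -> 315
REPEAT 9 [
  -- iteration 1/9 --
  FD 3: (0,0) -> (2.121,-2.121) [heading=315, draw]
  RT 40: heading 315 -> 275
  -- iteration 2/9 --
  FD 3: (2.121,-2.121) -> (2.383,-5.11) [heading=275, draw]
  RT 40: heading 275 -> 235
  -- iteration 3/9 --
  FD 3: (2.383,-5.11) -> (0.662,-7.567) [heading=235, draw]
  RT 40: heading 235 -> 195
  -- iteration 4/9 --
  FD 3: (0.662,-7.567) -> (-2.236,-8.344) [heading=195, draw]
  RT 40: heading 195 -> 155
  -- iteration 5/9 --
  FD 3: (-2.236,-8.344) -> (-4.955,-7.076) [heading=155, draw]
  RT 40: heading 155 -> 115
  -- iteration 6/9 --
  FD 3: (-4.955,-7.076) -> (-6.222,-4.357) [heading=115, draw]
  RT 40: heading 115 -> 75
  -- iteration 7/9 --
  FD 3: (-6.222,-4.357) -> (-5.446,-1.459) [heading=75, draw]
  RT 40: heading 75 -> 35
  -- iteration 8/9 --
  FD 3: (-5.446,-1.459) -> (-2.989,0.261) [heading=35, draw]
  RT 40: heading 35 -> 355
  -- iteration 9/9 --
  FD 3: (-2.989,0.261) -> (0,0) [heading=355, draw]
  RT 40: heading 355 -> 315
]
Final: pos=(0,0), heading=315, 9 segment(s) drawn

Start position: (0, 0)
Final position: (0, 0)
Distance = 0; < 1e-6 -> CLOSED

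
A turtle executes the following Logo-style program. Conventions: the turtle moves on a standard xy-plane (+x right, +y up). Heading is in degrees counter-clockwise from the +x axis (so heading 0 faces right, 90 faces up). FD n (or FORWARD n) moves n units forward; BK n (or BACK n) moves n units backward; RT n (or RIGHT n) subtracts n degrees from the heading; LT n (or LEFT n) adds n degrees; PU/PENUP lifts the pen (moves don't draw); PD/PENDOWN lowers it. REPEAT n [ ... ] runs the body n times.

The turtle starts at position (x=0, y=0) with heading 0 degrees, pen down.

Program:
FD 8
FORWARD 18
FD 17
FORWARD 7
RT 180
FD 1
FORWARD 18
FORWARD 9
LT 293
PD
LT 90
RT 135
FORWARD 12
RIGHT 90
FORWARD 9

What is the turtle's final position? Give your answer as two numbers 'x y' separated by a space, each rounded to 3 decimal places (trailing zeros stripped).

Executing turtle program step by step:
Start: pos=(0,0), heading=0, pen down
FD 8: (0,0) -> (8,0) [heading=0, draw]
FD 18: (8,0) -> (26,0) [heading=0, draw]
FD 17: (26,0) -> (43,0) [heading=0, draw]
FD 7: (43,0) -> (50,0) [heading=0, draw]
RT 180: heading 0 -> 180
FD 1: (50,0) -> (49,0) [heading=180, draw]
FD 18: (49,0) -> (31,0) [heading=180, draw]
FD 9: (31,0) -> (22,0) [heading=180, draw]
LT 293: heading 180 -> 113
PD: pen down
LT 90: heading 113 -> 203
RT 135: heading 203 -> 68
FD 12: (22,0) -> (26.495,11.126) [heading=68, draw]
RT 90: heading 68 -> 338
FD 9: (26.495,11.126) -> (34.84,7.755) [heading=338, draw]
Final: pos=(34.84,7.755), heading=338, 9 segment(s) drawn

Answer: 34.84 7.755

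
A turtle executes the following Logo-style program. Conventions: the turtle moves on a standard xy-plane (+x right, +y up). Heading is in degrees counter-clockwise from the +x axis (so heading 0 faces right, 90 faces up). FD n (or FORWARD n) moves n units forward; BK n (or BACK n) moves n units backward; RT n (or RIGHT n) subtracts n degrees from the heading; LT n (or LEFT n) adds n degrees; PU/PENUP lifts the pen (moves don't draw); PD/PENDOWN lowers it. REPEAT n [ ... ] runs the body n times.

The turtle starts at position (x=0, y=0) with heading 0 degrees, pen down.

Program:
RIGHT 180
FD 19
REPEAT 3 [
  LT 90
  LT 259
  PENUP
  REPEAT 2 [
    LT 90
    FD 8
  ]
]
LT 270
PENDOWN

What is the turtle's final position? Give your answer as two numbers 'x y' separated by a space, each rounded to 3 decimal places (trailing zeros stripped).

Answer: -14.742 -10.032

Derivation:
Executing turtle program step by step:
Start: pos=(0,0), heading=0, pen down
RT 180: heading 0 -> 180
FD 19: (0,0) -> (-19,0) [heading=180, draw]
REPEAT 3 [
  -- iteration 1/3 --
  LT 90: heading 180 -> 270
  LT 259: heading 270 -> 169
  PU: pen up
  REPEAT 2 [
    -- iteration 1/2 --
    LT 90: heading 169 -> 259
    FD 8: (-19,0) -> (-20.526,-7.853) [heading=259, move]
    -- iteration 2/2 --
    LT 90: heading 259 -> 349
    FD 8: (-20.526,-7.853) -> (-12.673,-9.379) [heading=349, move]
  ]
  -- iteration 2/3 --
  LT 90: heading 349 -> 79
  LT 259: heading 79 -> 338
  PU: pen up
  REPEAT 2 [
    -- iteration 1/2 --
    LT 90: heading 338 -> 68
    FD 8: (-12.673,-9.379) -> (-9.677,-1.962) [heading=68, move]
    -- iteration 2/2 --
    LT 90: heading 68 -> 158
    FD 8: (-9.677,-1.962) -> (-17.094,1.035) [heading=158, move]
  ]
  -- iteration 3/3 --
  LT 90: heading 158 -> 248
  LT 259: heading 248 -> 147
  PU: pen up
  REPEAT 2 [
    -- iteration 1/2 --
    LT 90: heading 147 -> 237
    FD 8: (-17.094,1.035) -> (-21.451,-5.675) [heading=237, move]
    -- iteration 2/2 --
    LT 90: heading 237 -> 327
    FD 8: (-21.451,-5.675) -> (-14.742,-10.032) [heading=327, move]
  ]
]
LT 270: heading 327 -> 237
PD: pen down
Final: pos=(-14.742,-10.032), heading=237, 1 segment(s) drawn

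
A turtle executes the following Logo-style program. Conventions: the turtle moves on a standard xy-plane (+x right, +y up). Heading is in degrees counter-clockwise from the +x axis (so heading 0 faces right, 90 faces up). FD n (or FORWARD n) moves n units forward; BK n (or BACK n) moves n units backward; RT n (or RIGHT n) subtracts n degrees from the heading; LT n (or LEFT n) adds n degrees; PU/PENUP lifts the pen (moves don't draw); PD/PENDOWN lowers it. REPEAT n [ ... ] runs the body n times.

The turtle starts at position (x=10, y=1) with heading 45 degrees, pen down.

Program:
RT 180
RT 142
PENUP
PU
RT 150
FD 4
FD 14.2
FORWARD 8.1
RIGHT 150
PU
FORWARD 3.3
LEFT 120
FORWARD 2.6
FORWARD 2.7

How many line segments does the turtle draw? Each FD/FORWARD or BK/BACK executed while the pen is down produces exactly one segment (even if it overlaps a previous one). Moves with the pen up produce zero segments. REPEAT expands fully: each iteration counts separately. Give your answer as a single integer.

Answer: 0

Derivation:
Executing turtle program step by step:
Start: pos=(10,1), heading=45, pen down
RT 180: heading 45 -> 225
RT 142: heading 225 -> 83
PU: pen up
PU: pen up
RT 150: heading 83 -> 293
FD 4: (10,1) -> (11.563,-2.682) [heading=293, move]
FD 14.2: (11.563,-2.682) -> (17.111,-15.753) [heading=293, move]
FD 8.1: (17.111,-15.753) -> (20.276,-23.209) [heading=293, move]
RT 150: heading 293 -> 143
PU: pen up
FD 3.3: (20.276,-23.209) -> (17.641,-21.223) [heading=143, move]
LT 120: heading 143 -> 263
FD 2.6: (17.641,-21.223) -> (17.324,-23.804) [heading=263, move]
FD 2.7: (17.324,-23.804) -> (16.995,-26.484) [heading=263, move]
Final: pos=(16.995,-26.484), heading=263, 0 segment(s) drawn
Segments drawn: 0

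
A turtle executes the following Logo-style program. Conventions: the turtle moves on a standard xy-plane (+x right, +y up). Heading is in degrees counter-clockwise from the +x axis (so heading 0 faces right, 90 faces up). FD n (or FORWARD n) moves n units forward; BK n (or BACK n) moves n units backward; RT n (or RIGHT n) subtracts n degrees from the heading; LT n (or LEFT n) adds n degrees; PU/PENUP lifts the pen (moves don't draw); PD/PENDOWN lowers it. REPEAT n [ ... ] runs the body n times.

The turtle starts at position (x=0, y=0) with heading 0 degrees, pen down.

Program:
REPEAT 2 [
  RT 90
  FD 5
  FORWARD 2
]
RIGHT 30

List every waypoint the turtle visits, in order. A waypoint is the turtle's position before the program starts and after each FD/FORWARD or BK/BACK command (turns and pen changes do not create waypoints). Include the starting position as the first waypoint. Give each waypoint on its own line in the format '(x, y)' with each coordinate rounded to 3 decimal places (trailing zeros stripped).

Answer: (0, 0)
(0, -5)
(0, -7)
(-5, -7)
(-7, -7)

Derivation:
Executing turtle program step by step:
Start: pos=(0,0), heading=0, pen down
REPEAT 2 [
  -- iteration 1/2 --
  RT 90: heading 0 -> 270
  FD 5: (0,0) -> (0,-5) [heading=270, draw]
  FD 2: (0,-5) -> (0,-7) [heading=270, draw]
  -- iteration 2/2 --
  RT 90: heading 270 -> 180
  FD 5: (0,-7) -> (-5,-7) [heading=180, draw]
  FD 2: (-5,-7) -> (-7,-7) [heading=180, draw]
]
RT 30: heading 180 -> 150
Final: pos=(-7,-7), heading=150, 4 segment(s) drawn
Waypoints (5 total):
(0, 0)
(0, -5)
(0, -7)
(-5, -7)
(-7, -7)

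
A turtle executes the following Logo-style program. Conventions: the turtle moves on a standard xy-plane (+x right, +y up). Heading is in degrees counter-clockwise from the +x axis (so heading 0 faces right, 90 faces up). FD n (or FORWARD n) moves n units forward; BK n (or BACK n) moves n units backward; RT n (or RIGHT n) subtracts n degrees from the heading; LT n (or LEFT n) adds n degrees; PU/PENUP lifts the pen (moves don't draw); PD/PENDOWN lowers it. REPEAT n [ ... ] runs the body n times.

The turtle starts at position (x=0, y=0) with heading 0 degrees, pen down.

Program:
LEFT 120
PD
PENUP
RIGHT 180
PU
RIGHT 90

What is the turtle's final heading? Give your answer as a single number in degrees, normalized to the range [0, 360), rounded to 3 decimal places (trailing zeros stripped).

Answer: 210

Derivation:
Executing turtle program step by step:
Start: pos=(0,0), heading=0, pen down
LT 120: heading 0 -> 120
PD: pen down
PU: pen up
RT 180: heading 120 -> 300
PU: pen up
RT 90: heading 300 -> 210
Final: pos=(0,0), heading=210, 0 segment(s) drawn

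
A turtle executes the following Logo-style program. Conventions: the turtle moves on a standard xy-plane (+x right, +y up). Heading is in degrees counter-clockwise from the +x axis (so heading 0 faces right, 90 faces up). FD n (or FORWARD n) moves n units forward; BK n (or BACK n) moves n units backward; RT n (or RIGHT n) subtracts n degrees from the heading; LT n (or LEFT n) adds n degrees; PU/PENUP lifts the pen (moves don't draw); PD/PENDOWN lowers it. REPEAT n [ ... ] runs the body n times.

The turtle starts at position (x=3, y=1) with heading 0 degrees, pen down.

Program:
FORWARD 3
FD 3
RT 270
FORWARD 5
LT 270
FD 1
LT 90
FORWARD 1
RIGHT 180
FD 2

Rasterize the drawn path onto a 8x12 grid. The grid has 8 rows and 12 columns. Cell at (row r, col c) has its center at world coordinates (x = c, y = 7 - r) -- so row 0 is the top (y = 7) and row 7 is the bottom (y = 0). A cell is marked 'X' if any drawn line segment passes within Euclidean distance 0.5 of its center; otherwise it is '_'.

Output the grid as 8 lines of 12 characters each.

Segment 0: (3,1) -> (6,1)
Segment 1: (6,1) -> (9,1)
Segment 2: (9,1) -> (9,6)
Segment 3: (9,6) -> (10,6)
Segment 4: (10,6) -> (10,7)
Segment 5: (10,7) -> (10,5)

Answer: __________X_
_________XX_
_________XX_
_________X__
_________X__
_________X__
___XXXXXXX__
____________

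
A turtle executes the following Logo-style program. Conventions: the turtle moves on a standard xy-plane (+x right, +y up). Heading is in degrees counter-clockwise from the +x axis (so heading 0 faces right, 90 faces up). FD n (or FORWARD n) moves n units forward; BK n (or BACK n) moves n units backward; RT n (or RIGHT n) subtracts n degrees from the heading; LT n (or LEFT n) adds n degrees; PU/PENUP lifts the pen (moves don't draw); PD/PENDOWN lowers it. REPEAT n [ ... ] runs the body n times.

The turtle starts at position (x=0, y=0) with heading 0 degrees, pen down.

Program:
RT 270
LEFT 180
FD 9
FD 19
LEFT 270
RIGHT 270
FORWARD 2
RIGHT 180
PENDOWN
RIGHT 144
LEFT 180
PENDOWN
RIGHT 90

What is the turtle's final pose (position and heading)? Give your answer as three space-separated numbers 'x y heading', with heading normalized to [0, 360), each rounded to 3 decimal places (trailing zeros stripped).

Answer: 0 -30 36

Derivation:
Executing turtle program step by step:
Start: pos=(0,0), heading=0, pen down
RT 270: heading 0 -> 90
LT 180: heading 90 -> 270
FD 9: (0,0) -> (0,-9) [heading=270, draw]
FD 19: (0,-9) -> (0,-28) [heading=270, draw]
LT 270: heading 270 -> 180
RT 270: heading 180 -> 270
FD 2: (0,-28) -> (0,-30) [heading=270, draw]
RT 180: heading 270 -> 90
PD: pen down
RT 144: heading 90 -> 306
LT 180: heading 306 -> 126
PD: pen down
RT 90: heading 126 -> 36
Final: pos=(0,-30), heading=36, 3 segment(s) drawn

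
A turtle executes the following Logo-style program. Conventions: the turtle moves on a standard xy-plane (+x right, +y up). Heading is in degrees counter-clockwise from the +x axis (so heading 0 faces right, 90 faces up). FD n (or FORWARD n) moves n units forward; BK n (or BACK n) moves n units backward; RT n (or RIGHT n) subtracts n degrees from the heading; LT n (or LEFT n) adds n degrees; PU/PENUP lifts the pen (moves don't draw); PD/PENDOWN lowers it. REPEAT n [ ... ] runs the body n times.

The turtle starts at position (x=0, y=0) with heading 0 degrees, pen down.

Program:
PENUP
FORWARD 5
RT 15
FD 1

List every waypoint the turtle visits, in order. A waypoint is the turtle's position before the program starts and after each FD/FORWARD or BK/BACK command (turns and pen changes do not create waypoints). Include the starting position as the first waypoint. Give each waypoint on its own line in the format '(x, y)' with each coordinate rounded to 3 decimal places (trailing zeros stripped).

Executing turtle program step by step:
Start: pos=(0,0), heading=0, pen down
PU: pen up
FD 5: (0,0) -> (5,0) [heading=0, move]
RT 15: heading 0 -> 345
FD 1: (5,0) -> (5.966,-0.259) [heading=345, move]
Final: pos=(5.966,-0.259), heading=345, 0 segment(s) drawn
Waypoints (3 total):
(0, 0)
(5, 0)
(5.966, -0.259)

Answer: (0, 0)
(5, 0)
(5.966, -0.259)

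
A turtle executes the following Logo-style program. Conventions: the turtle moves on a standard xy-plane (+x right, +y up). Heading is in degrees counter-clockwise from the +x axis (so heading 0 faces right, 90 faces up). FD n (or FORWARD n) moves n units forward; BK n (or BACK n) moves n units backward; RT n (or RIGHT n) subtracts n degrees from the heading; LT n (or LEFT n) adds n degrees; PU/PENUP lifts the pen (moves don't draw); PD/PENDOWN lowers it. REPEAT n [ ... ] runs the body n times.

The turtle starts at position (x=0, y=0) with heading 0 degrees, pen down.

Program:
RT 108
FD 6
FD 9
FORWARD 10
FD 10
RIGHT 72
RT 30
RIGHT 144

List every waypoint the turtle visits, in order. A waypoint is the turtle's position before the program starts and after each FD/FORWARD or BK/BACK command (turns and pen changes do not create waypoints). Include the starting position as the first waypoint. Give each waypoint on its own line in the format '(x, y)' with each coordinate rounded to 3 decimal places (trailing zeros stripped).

Answer: (0, 0)
(-1.854, -5.706)
(-4.635, -14.266)
(-7.725, -23.776)
(-10.816, -33.287)

Derivation:
Executing turtle program step by step:
Start: pos=(0,0), heading=0, pen down
RT 108: heading 0 -> 252
FD 6: (0,0) -> (-1.854,-5.706) [heading=252, draw]
FD 9: (-1.854,-5.706) -> (-4.635,-14.266) [heading=252, draw]
FD 10: (-4.635,-14.266) -> (-7.725,-23.776) [heading=252, draw]
FD 10: (-7.725,-23.776) -> (-10.816,-33.287) [heading=252, draw]
RT 72: heading 252 -> 180
RT 30: heading 180 -> 150
RT 144: heading 150 -> 6
Final: pos=(-10.816,-33.287), heading=6, 4 segment(s) drawn
Waypoints (5 total):
(0, 0)
(-1.854, -5.706)
(-4.635, -14.266)
(-7.725, -23.776)
(-10.816, -33.287)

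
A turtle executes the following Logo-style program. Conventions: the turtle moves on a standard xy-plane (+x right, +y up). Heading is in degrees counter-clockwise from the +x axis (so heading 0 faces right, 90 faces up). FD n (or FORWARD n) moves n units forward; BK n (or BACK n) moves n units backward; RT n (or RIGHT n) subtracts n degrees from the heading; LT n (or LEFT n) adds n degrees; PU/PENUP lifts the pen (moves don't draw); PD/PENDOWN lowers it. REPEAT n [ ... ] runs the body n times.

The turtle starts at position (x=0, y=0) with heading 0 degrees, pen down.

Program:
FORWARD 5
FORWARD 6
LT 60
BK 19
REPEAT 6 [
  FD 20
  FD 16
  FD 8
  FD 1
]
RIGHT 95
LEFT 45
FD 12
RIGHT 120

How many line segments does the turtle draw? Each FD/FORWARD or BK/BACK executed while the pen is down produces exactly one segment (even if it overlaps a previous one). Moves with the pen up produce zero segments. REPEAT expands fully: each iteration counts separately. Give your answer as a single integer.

Answer: 28

Derivation:
Executing turtle program step by step:
Start: pos=(0,0), heading=0, pen down
FD 5: (0,0) -> (5,0) [heading=0, draw]
FD 6: (5,0) -> (11,0) [heading=0, draw]
LT 60: heading 0 -> 60
BK 19: (11,0) -> (1.5,-16.454) [heading=60, draw]
REPEAT 6 [
  -- iteration 1/6 --
  FD 20: (1.5,-16.454) -> (11.5,0.866) [heading=60, draw]
  FD 16: (11.5,0.866) -> (19.5,14.722) [heading=60, draw]
  FD 8: (19.5,14.722) -> (23.5,21.651) [heading=60, draw]
  FD 1: (23.5,21.651) -> (24,22.517) [heading=60, draw]
  -- iteration 2/6 --
  FD 20: (24,22.517) -> (34,39.837) [heading=60, draw]
  FD 16: (34,39.837) -> (42,53.694) [heading=60, draw]
  FD 8: (42,53.694) -> (46,60.622) [heading=60, draw]
  FD 1: (46,60.622) -> (46.5,61.488) [heading=60, draw]
  -- iteration 3/6 --
  FD 20: (46.5,61.488) -> (56.5,78.808) [heading=60, draw]
  FD 16: (56.5,78.808) -> (64.5,92.665) [heading=60, draw]
  FD 8: (64.5,92.665) -> (68.5,99.593) [heading=60, draw]
  FD 1: (68.5,99.593) -> (69,100.459) [heading=60, draw]
  -- iteration 4/6 --
  FD 20: (69,100.459) -> (79,117.779) [heading=60, draw]
  FD 16: (79,117.779) -> (87,131.636) [heading=60, draw]
  FD 8: (87,131.636) -> (91,138.564) [heading=60, draw]
  FD 1: (91,138.564) -> (91.5,139.43) [heading=60, draw]
  -- iteration 5/6 --
  FD 20: (91.5,139.43) -> (101.5,156.751) [heading=60, draw]
  FD 16: (101.5,156.751) -> (109.5,170.607) [heading=60, draw]
  FD 8: (109.5,170.607) -> (113.5,177.535) [heading=60, draw]
  FD 1: (113.5,177.535) -> (114,178.401) [heading=60, draw]
  -- iteration 6/6 --
  FD 20: (114,178.401) -> (124,195.722) [heading=60, draw]
  FD 16: (124,195.722) -> (132,209.578) [heading=60, draw]
  FD 8: (132,209.578) -> (136,216.506) [heading=60, draw]
  FD 1: (136,216.506) -> (136.5,217.372) [heading=60, draw]
]
RT 95: heading 60 -> 325
LT 45: heading 325 -> 10
FD 12: (136.5,217.372) -> (148.318,219.456) [heading=10, draw]
RT 120: heading 10 -> 250
Final: pos=(148.318,219.456), heading=250, 28 segment(s) drawn
Segments drawn: 28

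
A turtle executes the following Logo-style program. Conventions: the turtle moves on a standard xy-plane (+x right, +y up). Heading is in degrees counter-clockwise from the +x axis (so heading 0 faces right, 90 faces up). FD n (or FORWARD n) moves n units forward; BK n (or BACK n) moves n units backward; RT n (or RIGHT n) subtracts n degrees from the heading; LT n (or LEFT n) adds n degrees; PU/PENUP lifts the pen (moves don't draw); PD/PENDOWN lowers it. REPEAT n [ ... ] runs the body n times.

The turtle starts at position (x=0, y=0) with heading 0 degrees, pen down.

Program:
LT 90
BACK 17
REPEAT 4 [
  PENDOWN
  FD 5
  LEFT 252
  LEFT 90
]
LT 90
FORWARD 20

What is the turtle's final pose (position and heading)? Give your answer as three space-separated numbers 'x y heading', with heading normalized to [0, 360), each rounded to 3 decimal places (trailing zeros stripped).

Executing turtle program step by step:
Start: pos=(0,0), heading=0, pen down
LT 90: heading 0 -> 90
BK 17: (0,0) -> (0,-17) [heading=90, draw]
REPEAT 4 [
  -- iteration 1/4 --
  PD: pen down
  FD 5: (0,-17) -> (0,-12) [heading=90, draw]
  LT 252: heading 90 -> 342
  LT 90: heading 342 -> 72
  -- iteration 2/4 --
  PD: pen down
  FD 5: (0,-12) -> (1.545,-7.245) [heading=72, draw]
  LT 252: heading 72 -> 324
  LT 90: heading 324 -> 54
  -- iteration 3/4 --
  PD: pen down
  FD 5: (1.545,-7.245) -> (4.484,-3.2) [heading=54, draw]
  LT 252: heading 54 -> 306
  LT 90: heading 306 -> 36
  -- iteration 4/4 --
  PD: pen down
  FD 5: (4.484,-3.2) -> (8.529,-0.261) [heading=36, draw]
  LT 252: heading 36 -> 288
  LT 90: heading 288 -> 18
]
LT 90: heading 18 -> 108
FD 20: (8.529,-0.261) -> (2.349,18.76) [heading=108, draw]
Final: pos=(2.349,18.76), heading=108, 6 segment(s) drawn

Answer: 2.349 18.76 108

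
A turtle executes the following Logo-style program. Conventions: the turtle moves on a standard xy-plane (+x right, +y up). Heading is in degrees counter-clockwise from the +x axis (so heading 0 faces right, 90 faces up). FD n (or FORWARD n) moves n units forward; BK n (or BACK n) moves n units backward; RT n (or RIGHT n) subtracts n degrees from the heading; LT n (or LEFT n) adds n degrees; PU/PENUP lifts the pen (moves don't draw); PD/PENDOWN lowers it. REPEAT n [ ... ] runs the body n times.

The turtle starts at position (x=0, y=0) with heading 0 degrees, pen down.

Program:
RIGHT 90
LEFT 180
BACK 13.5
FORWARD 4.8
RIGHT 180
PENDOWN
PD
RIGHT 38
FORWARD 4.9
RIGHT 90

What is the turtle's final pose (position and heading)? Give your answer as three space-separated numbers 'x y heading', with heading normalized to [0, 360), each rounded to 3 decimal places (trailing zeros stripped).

Executing turtle program step by step:
Start: pos=(0,0), heading=0, pen down
RT 90: heading 0 -> 270
LT 180: heading 270 -> 90
BK 13.5: (0,0) -> (0,-13.5) [heading=90, draw]
FD 4.8: (0,-13.5) -> (0,-8.7) [heading=90, draw]
RT 180: heading 90 -> 270
PD: pen down
PD: pen down
RT 38: heading 270 -> 232
FD 4.9: (0,-8.7) -> (-3.017,-12.561) [heading=232, draw]
RT 90: heading 232 -> 142
Final: pos=(-3.017,-12.561), heading=142, 3 segment(s) drawn

Answer: -3.017 -12.561 142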